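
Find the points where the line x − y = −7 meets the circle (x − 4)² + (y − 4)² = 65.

(−4, 3) and (5, 12)

Express y = x + 7 and substitute into the circle:
2x² − 2x − 40 = 0  ⟹  x² − x − 20 = 0
x = 5 or x = −4, giving (5, 12) and (−4, 3).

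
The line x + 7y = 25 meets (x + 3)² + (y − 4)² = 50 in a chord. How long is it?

10√2

The distance from (−3, 4) to the line is 0/√50, and r² = 50.
Chord = 2√(r² − d²) = 2·√(50) = 10√2.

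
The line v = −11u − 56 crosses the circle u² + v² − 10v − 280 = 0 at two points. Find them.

Substitute v = −11u − 56:
122u² + 1342u + 3416 = 0  ⟹  u² + 11u + 28 = 0
u = −4 or u = −7, giving (−4, −12) and (−7, 21).

(−7, 21) and (−4, −12)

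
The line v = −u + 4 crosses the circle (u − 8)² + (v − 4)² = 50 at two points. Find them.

Substitute v = −u + 4:
2u² − 16u + 14 = 0  ⟹  u² − 8u + 7 = 0
u = 7 or u = 1, giving (7, −3) and (1, 3).

(1, 3) and (7, −3)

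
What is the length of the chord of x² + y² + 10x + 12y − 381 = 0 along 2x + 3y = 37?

6√13

Centre (−5, −6), r² = 442. Perpendicular distance d from centre to line = |−65| / √13 = 65/√13.
Chord = 2√(r² − d²) = 2·√(117) = 6√13.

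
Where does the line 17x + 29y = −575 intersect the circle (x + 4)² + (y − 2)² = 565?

Substitute y = (−575 − 17x)/29:
1130x² + 28250x − 61020 = 0  ⟹  x² + 25x − 54 = 0
x = 2 or x = −27, giving (2, −21) and (−27, −4).

(−27, −4) and (2, −21)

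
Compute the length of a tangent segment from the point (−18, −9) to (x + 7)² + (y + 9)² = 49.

Centre (−7, −9), r² = 49. |PO|² = (−11)² + (0)² = 121.
Power of the point: PT² = |PO|² − r² = 72, so PT = 6√2.

6√2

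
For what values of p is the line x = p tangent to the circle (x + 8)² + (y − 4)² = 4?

p = −10 or p = −6

The line touches the circle iff its distance from (−8, 4) is 2:
|1·(−8) + 0·4 − p| / √1 = 2
|p − (−8)| = 2, so p = −6 or p = −10.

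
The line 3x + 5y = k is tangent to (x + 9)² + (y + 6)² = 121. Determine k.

Tangency holds when the distance from the centre (−9, −6) to the line equals the radius 11:
|3·(−9) + 5·(−6) − k| / √34 = 11
|k − (−57)| = 11√34.

k = −57 ± 11√34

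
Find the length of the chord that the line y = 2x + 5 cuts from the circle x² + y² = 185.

Centre (0, 0), r² = 185. Perpendicular distance d from centre to line = |5| / √5 = 5/√5.
Half the chord is √(r² − d²) = √(180), so the full chord is 12√5.

12√5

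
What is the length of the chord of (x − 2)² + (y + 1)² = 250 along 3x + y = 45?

6√10

The distance from (2, −1) to the line is 40/√10, and r² = 250.
Chord = 2√(r² − d²) = 2·√(90) = 6√10.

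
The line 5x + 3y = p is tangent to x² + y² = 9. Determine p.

The line touches the circle iff its distance from (0, 0) is 3:
|5·0 + 3·0 − p| / √34 = 3
|p| = 3√34.

p = ±3√34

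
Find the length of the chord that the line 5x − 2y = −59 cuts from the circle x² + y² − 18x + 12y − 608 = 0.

Centre (9, −6), r² = 725. Perpendicular distance d from centre to line = |116| / √29 = 116/√29.
Chord = 2√(r² − d²) = 2·√(261) = 6√29.

6√29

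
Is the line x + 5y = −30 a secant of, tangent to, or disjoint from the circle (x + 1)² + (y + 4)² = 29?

Substituting the line into the circle gives 26x² + 70x − 600 = 0.
Δ = 4900 − (−62400) = 67300.
Two real roots: the line is a secant.

secant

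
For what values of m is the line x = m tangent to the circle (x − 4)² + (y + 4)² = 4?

m = 2 or m = 6

Tangency holds when the distance from the centre (4, −4) to the line equals the radius 2:
|1·4 + 0·(−4) − m| / √1 = 2
|m − (4)| = 2, so m = 6 or m = 2.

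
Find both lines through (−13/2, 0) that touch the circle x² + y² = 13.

2x − 3y = −13 and 2x + 3y = −13

A line y − (0) = m(x − (−13/2)) is tangent when its distance from (0, 0) is √13:
[m·(13/2) − (0)]² = 13(m² + 1)
9m² − 4 = 0, so m = 2/3 or m = −2/3.
Through (−13/2, 0) these give 2x − 3y = −13 and 2x + 3y = −13.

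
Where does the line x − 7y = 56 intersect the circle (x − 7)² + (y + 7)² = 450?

(−14, −10) and (28, −4)

From the line, y = (−56 + x)/7. Substituting:
50x² − 700x − 19600 = 0  ⟹  x² − 14x − 392 = 0
x = 28 or x = −14, giving (28, −4) and (−14, −10).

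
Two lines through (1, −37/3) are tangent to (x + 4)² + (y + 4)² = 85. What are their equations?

Let a tangent through (1, −37/3) have slope m. Its distance from (−4, −4) must equal √85:
(−5m − (25/3))² = 85(m² + 1)
54m² − 75m + 14 = 0, so m = 2/9 or m = 7/6.
Through (1, −37/3) these give 2x − 9y = 113 and 7x − 6y = 81.

2x − 9y = 113 and 7x − 6y = 81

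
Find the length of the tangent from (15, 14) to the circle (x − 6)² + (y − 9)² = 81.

5

Centre (6, 9), r² = 81. |PO|² = (9)² + (5)² = 106.
The tangent meets the radius at right angles, so tangent² = |PO|² − r² = 106 − 81 = 25.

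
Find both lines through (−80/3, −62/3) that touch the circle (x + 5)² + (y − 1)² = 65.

7x − 4y = −104 and 4x − 7y = 38

A line y − (−62/3) = m(x − (−80/3)) is tangent when its distance from (−5, 1) is √65:
[m·(65/3) − (65/3)]² = 65(m² + 1)
28m² − 65m + 28 = 0, so m = 7/4 or m = 4/7.
With m = 7/4: 7x − 4y = −104. With m = 4/7: 4x − 7y = 38.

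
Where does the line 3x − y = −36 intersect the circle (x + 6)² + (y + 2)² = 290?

Express y = 3x + 36 and substitute into the circle:
10x² + 240x + 1190 = 0  ⟹  x² + 24x + 119 = 0
x = −7 or x = −17, giving (−7, 15) and (−17, −15).

(−17, −15) and (−7, 15)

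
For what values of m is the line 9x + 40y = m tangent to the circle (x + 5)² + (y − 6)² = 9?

Tangency holds when the distance from the centre (−5, 6) to the line equals the radius 3:
|9·(−5) + 40·6 − m| / √1681 = 3
|m − (195)| = 3·41, so m = 318 or m = 72.

m = 72 or m = 318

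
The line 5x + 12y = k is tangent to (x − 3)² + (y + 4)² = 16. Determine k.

k = −85 or k = 19

For a tangent, require d(centre, line) = r = 4.
|5·3 + 12·(−4) − k| / √169 = 4
|k − (−33)| = 4·13, so k = 19 or k = −85.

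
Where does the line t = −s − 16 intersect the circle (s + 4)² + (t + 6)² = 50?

(−11, −5) and (−3, −13)

From the line, t = −s − 16. Substituting:
2s² + 28s + 66 = 0  ⟹  s² + 14s + 33 = 0
s = −3 or s = −11, giving (−3, −13) and (−11, −5).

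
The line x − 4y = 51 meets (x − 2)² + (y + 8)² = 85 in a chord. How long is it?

From the line, y = (−51 + x)/4. Substituting:
17x² − 102x − 935 = 0  ⟹  x² − 6x − 55 = 0
x = 11 or x = −5, giving (11, −10) and (−5, −14).
|(11, −10) − (−5, −14)| = √((16)² + (4)²) = 4√17.

4√17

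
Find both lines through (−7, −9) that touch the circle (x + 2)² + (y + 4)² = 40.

A line y − (−9) = m(x − (−7)) is tangent when its distance from (−2, −4) is 2√10:
(5m − (5))² = 40(m² + 1)
3m² + 10m + 3 = 0, so m = −3 or m = −1/3.
With m = −3: 3x + y = −30. With m = −1/3: x + 3y = −34.

3x + y = −30 and x + 3y = −34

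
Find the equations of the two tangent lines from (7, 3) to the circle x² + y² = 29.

2x + 5y = 29 and 5x − 2y = 29

Write the tangent as mx − y + (3 − m·(7)) = 0 and set its distance from the centre to √29:
[m·(−7) − (−3)]² = 29(m² + 1)
10m² − 21m − 10 = 0, so m = −2/5 or m = 5/2.
Through (7, 3) these give 2x + 5y = 29 and 5x − 2y = 29.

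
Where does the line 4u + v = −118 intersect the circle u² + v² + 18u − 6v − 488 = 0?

(−32, 10) and (−26, −14)

Express v = −4u − 118 and substitute into the circle:
17u² + 986u + 14144 = 0  ⟹  u² + 58u + 832 = 0
u = −26 or u = −32, giving (−26, −14) and (−32, 10).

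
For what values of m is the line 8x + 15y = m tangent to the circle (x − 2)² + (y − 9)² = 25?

Tangency holds when the distance from the centre (2, 9) to the line equals the radius 5:
|8·2 + 15·9 − m| / √289 = 5
|m − (151)| = 5·17, so m = 236 or m = 66.

m = 66 or m = 236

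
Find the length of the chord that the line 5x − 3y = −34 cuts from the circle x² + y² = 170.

4√34

Substitute y = (34 + 5x)/3:
34x² + 340x − 374 = 0  ⟹  x² + 10x − 11 = 0
x = 1 or x = −11, giving (1, 13) and (−11, −7).
Chord length = distance between (1, 13) and (−11, −7) = √544 = 4√34.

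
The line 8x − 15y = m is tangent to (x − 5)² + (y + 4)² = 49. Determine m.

For a tangent, require d(centre, line) = r = 7.
|8·5 − 15·(−4) − m| / √289 = 7
|m − (100)| = 7·17, so m = 219 or m = −19.

m = −19 or m = 219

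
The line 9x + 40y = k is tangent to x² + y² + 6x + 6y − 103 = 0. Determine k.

k = −598 or k = 304

For a tangent, require d(centre, line) = r = 11.
|9·(−3) + 40·(−3) − k| / √1681 = 11
|k − (−147)| = 11·41, so k = 304 or k = −598.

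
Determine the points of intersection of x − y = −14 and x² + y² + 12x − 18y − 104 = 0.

(−16, −2) and (5, 19)

From the line, y = x + 14. Substituting:
2x² + 22x − 160 = 0  ⟹  x² + 11x − 80 = 0
x = 5 or x = −16, giving (5, 19) and (−16, −2).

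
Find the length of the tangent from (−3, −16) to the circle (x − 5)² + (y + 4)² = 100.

Centre (5, −4), r² = 100. |PO|² = (−8)² + (−12)² = 208.
Power of the point: PT² = |PO|² − r² = 108, so PT = 6√3.

6√3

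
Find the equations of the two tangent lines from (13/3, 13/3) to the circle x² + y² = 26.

A line y − (13/3) = m(x − (13/3)) is tangent when its distance from (0, 0) is √26:
(−13/3m − (−13/3))² = 26(m² + 1)
5m² + 26m + 5 = 0, so m = −5 or m = −1/5.
Through (13/3, 13/3) these give 5x + y = 26 and x + 5y = 26.

5x + y = 26 and x + 5y = 26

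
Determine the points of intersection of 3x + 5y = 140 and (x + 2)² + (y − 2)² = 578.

Substitute y = (140 − 3x)/5:
34x² − 680x + 2550 = 0  ⟹  x² − 20x + 75 = 0
x = 15 or x = 5, giving (15, 19) and (5, 25).

(5, 25) and (15, 19)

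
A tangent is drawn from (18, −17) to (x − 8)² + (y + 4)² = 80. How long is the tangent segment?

Centre (8, −4), r² = 80. |PO|² = (10)² + (−13)² = 269.
By the tangent–radius right angle, tangent length = √(|PO|² − r²) = √189 = 3√21.

3√21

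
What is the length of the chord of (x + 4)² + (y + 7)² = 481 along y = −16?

40

The distance from (−4, −7) to the line is 9, and r² = 481.
Half the chord is √(r² − d²) = √(400), so the full chord is 40.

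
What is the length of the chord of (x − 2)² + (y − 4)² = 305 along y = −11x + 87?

From the line, y = −11x + 87. Substituting:
122x² − 1830x + 6588 = 0  ⟹  x² − 15x + 54 = 0
x = 9 or x = 6, giving (9, −12) and (6, 21).
|(9, −12) − (6, 21)| = √((3)² + (−33)²) = 3√122.

3√122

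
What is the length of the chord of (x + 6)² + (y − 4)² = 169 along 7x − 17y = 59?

13√2

Express y = (−59 + 7x)/17 and substitute into the circle:
338x² + 1690x − 22308 = 0  ⟹  x² + 5x − 66 = 0
x = 6 or x = −11, giving (6, −1) and (−11, −8).
|(6, −1) − (−11, −8)| = √((17)² + (7)²) = 13√2.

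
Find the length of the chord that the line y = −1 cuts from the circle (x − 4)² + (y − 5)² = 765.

The distance from (4, 5) to the line is 6, and r² = 765.
Half the chord is √(r² − d²) = √(729), so the full chord is 54.

54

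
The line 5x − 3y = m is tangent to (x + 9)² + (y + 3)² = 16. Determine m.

Tangency holds when the distance from the centre (−9, −3) to the line equals the radius 4:
|5·(−9) − 3·(−3) − m| / √34 = 4
|m − (−36)| = 4√34.

m = −36 ± 4√34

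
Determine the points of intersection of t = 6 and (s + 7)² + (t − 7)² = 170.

(−20, 6) and (6, 6)

Substitute t = 6:
s² + 14s − 120 = 0
s = 6 or s = −20, giving (6, 6) and (−20, 6).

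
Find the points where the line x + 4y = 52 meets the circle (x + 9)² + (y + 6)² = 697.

Substitute y = (52 − x)/4:
17x² + 136x − 4080 = 0  ⟹  x² + 8x − 240 = 0
x = 12 or x = −20, giving (12, 10) and (−20, 18).

(−20, 18) and (12, 10)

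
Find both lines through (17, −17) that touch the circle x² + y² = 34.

3x + 5y = −34 and 5x + 3y = 34

Let a tangent through (17, −17) have slope m. Its distance from (0, 0) must equal √34:
[m·(−17) − (17)]² = 34(m² + 1)
15m² + 34m + 15 = 0, so m = −3/5 or m = −5/3.
Through (17, −17) these give 3x + 5y = −34 and 5x + 3y = 34.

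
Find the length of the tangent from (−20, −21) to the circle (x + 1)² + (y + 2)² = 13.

The centre is (−1, −2) and r = √13. The square of the distance from P to the centre is 361 + 361 = 722.
The tangent meets the radius at right angles, so tangent² = |PO|² − r² = 722 − 13 = 709.

√709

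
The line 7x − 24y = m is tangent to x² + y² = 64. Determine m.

The line touches the circle iff its distance from (0, 0) is 8:
|7·0 − 24·0 − m| / √625 = 8
|m| = 8·25, so m = 200 or m = −200.

m = −200 or m = 200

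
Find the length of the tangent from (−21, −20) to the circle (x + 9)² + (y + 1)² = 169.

4√21

The centre is (−9, −1) and r = 13. The square of the distance from P to the centre is 144 + 361 = 505.
By the tangent–radius right angle, tangent length = √(|PO|² − r²) = √336 = 4√21.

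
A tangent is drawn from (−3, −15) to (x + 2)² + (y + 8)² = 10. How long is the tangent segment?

The centre is (−2, −8) and r = √10. The square of the distance from P to the centre is 1 + 49 = 50.
By the tangent–radius right angle, tangent length = √(|PO|² − r²) = √40 = 2√10.

2√10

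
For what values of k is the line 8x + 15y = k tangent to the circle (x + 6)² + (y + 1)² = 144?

The line touches the circle iff its distance from (−6, −1) is 12:
|8·(−6) + 15·(−1) − k| / √289 = 12
|k − (−63)| = 12·17, so k = 141 or k = −267.

k = −267 or k = 141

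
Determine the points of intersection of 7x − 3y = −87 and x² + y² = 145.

Express y = (87 + 7x)/3 and substitute into the circle:
58x² + 1218x + 6264 = 0  ⟹  x² + 21x + 108 = 0
x = −9 or x = −12, giving (−9, 8) and (−12, 1).

(−12, 1) and (−9, 8)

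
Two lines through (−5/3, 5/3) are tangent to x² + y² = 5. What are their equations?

x − 2y = −5 and 2x − y = −5

Let a tangent through (−5/3, 5/3) have slope m. Its distance from (0, 0) must equal √5:
(5/3m − (−5/3))² = 5(m² + 1)
2m² − 5m + 2 = 0, so m = 1/2 or m = 2.
Through (−5/3, 5/3) these give x − 2y = −5 and 2x − y = −5.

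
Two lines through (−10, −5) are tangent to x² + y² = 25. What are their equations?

A line y − (−5) = m(x − (−10)) is tangent when its distance from (0, 0) is 5:
[m·(10) − (5)]² = 25(m² + 1)
3m² − 4m = 0, so m = 0 or m = 4/3.
With m = 0: y = −5. With m = 4/3: 4x − 3y = −25.

y = −5 and 4x − 3y = −25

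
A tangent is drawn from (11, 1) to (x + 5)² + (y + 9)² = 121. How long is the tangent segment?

√235

The centre is (−5, −9) and r = 11. The square of the distance from P to the centre is 256 + 100 = 356.
The tangent meets the radius at right angles, so tangent² = |PO|² − r² = 356 − 121 = 235.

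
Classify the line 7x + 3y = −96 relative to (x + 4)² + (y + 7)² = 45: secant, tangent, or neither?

secant

d² = (7·(−4) + 3·(−7) − (−96))²/58 = 2209/58; r² = 45.
Since d² < r², the line cuts the circle twice.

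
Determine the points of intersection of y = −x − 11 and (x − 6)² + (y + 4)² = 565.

(−16, 5) and (15, −26)

Substitute y = −x − 11:
2x² + 2x − 480 = 0  ⟹  x² + x − 240 = 0
x = 15 or x = −16, giving (15, −26) and (−16, 5).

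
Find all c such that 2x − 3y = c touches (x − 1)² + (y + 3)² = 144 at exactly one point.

The line touches the circle iff its distance from (1, −3) is 12:
|2·1 − 3·(−3) − c| / √13 = 12
|c − (11)| = 12√13.

c = 11 ± 12√13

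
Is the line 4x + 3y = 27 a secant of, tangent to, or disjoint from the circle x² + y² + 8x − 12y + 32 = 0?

disjoint

Substituting the line into the circle gives 25x² + 45 = 0.
Discriminant = (0)² − 4·25·(45) = −4500 < 0.
No real roots: the line does not meet the circle.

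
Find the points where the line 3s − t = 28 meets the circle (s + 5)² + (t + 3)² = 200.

From the line, t = 3s − 28. Substituting:
10s² − 140s + 450 = 0  ⟹  s² − 14s + 45 = 0
s = 9 or s = 5, giving (9, −1) and (5, −13).

(5, −13) and (9, −1)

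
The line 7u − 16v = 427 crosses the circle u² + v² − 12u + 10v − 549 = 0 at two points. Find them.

(−3, −28) and (29, −14)

Substitute v = (−427 + 7u)/16:
305u² − 7930u − 26535 = 0  ⟹  u² − 26u − 87 = 0
u = 29 or u = −3, giving (29, −14) and (−3, −28).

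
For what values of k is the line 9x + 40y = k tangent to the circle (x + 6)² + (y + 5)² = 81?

k = −623 or k = 115

Tangency holds when the distance from the centre (−6, −5) to the line equals the radius 9:
|9·(−6) + 40·(−5) − k| / √1681 = 9
|k − (−254)| = 9·41, so k = 115 or k = −623.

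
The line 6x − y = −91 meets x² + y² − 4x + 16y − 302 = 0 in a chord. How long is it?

2√37

From the line, y = 6x + 91. Substituting:
37x² + 1184x + 9435 = 0  ⟹  x² + 32x + 255 = 0
x = −15 or x = −17, giving (−15, 1) and (−17, −11).
Chord length = distance between (−15, 1) and (−17, −11) = √148 = 2√37.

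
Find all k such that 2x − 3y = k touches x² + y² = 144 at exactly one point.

Tangency holds when the distance from the centre (0, 0) to the line equals the radius 12:
|2·0 − 3·0 − k| / √13 = 12
|k| = 12√13.

k = ±12√13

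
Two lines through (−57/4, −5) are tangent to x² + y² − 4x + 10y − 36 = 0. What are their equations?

Write the tangent as mx − y + (−5 − m·(−57/4)) = 0 and set its distance from the centre to √65:
(65/4m − (0))² = 65(m² + 1)
49m² − 16 = 0, so m = 4/7 or m = −4/7.
Through (−57/4, −5) these give 4x − 7y = −22 and 4x + 7y = −92.

4x − 7y = −22 and 4x + 7y = −92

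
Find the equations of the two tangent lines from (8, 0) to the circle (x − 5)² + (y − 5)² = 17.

Let a tangent through (8, 0) have slope m. Its distance from (5, 5) must equal √17:
[m·(−3) − (5)]² = 17(m² + 1)
4m² − 15m − 4 = 0, so m = −1/4 or m = 4.
Through (8, 0) these give x + 4y = 8 and 4x − y = 32.

x + 4y = 8 and 4x − y = 32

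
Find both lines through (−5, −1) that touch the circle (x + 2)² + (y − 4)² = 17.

4x + y = −21 and x − 4y = −1

A line y − (−1) = m(x − (−5)) is tangent when its distance from (−2, 4) is √17:
[m·(3) − (5)]² = 17(m² + 1)
4m² + 15m − 4 = 0, so m = −4 or m = 1/4.
Through (−5, −1) these give 4x + y = −21 and x − 4y = −1.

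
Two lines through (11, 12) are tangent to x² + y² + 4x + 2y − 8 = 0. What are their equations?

Let a tangent through (11, 12) have slope m. Its distance from (−2, −1) must equal √13:
[m·(−13) − (−13)]² = 13(m² + 1)
6m² − 13m + 6 = 0, so m = 2/3 or m = 3/2.
Through (11, 12) these give 2x − 3y = −14 and 3x − 2y = 9.

2x − 3y = −14 and 3x − 2y = 9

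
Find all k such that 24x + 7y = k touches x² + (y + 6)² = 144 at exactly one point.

For a tangent, require d(centre, line) = r = 12.
|24·0 + 7·(−6) − k| / √625 = 12
|k − (−42)| = 12·25, so k = 258 or k = −342.

k = −342 or k = 258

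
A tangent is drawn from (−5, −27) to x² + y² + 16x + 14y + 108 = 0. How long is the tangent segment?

The centre is (−8, −7) and r = √5. The square of the distance from P to the centre is 9 + 400 = 409.
By the tangent–radius right angle, tangent length = √(|PO|² − r²) = √404 = 2√101.

2√101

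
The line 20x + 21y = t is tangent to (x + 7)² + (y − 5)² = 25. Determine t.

t = −180 or t = 110

For a tangent, require d(centre, line) = r = 5.
|20·(−7) + 21·5 − t| / √841 = 5
|t − (−35)| = 5·29, so t = 110 or t = −180.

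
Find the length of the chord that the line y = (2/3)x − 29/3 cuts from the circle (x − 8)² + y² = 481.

12√13

The distance from (8, 0) to the line is 13/√13, and r² = 481.
Half the chord is √(r² − d²) = √(468), so the full chord is 12√13.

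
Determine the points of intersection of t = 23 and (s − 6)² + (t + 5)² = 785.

Express t = 23 and substitute into the circle:
s² − 12s + 35 = 0
s = 7 or s = 5, giving (7, 23) and (5, 23).

(5, 23) and (7, 23)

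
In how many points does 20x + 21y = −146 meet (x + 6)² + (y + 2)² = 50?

Substituting the line into the circle gives 841x² + 9452x + 4642 = 0.
Discriminant = (9452)² − 4·841·(4642) = 73724616 > 0.
Two real roots: the line is a secant.

2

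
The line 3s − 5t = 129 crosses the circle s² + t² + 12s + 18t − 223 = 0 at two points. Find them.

Express t = (−129 + 3s)/5 and substitute into the circle:
34s² − 204s − 544 = 0  ⟹  s² − 6s − 16 = 0
s = 8 or s = −2, giving (8, −21) and (−2, −27).

(−2, −27) and (8, −21)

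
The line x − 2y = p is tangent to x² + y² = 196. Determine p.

The line touches the circle iff its distance from (0, 0) is 14:
|1·0 − 2·0 − p| / √5 = 14
|p| = 14√5.

p = ±14√5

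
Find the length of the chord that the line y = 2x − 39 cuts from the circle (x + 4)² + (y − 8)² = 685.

8√5

Centre (−4, 8), r² = 685. Perpendicular distance d from centre to line = |−55| / √5 = 55/√5.
Half the chord is √(r² − d²) = √(80), so the full chord is 8√5.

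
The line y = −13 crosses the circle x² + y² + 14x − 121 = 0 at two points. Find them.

Substitute y = −13:
x² + 14x + 48 = 0
x = −6 or x = −8, giving (−6, −13) and (−8, −13).

(−8, −13) and (−6, −13)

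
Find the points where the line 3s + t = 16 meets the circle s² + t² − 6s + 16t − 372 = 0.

(1, 13) and (14, −26)

Substitute t = −3s + 16:
10s² − 150s + 140 = 0  ⟹  s² − 15s + 14 = 0
s = 14 or s = 1, giving (14, −26) and (1, 13).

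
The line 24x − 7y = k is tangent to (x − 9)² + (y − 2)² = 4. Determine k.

For a tangent, require d(centre, line) = r = 2.
|24·9 − 7·2 − k| / √625 = 2
|k − (202)| = 2·25, so k = 252 or k = 152.

k = 152 or k = 252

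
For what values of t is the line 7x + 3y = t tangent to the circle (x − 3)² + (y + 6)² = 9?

The line touches the circle iff its distance from (3, −6) is 3:
|7·3 + 3·(−6) − t| / √58 = 3
|t − (3)| = 3√58.

t = 3 ± 3√58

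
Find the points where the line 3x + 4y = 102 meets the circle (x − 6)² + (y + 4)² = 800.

Express y = (102 − 3x)/4 and substitute into the circle:
25x² − 900x + 1700 = 0  ⟹  x² − 36x + 68 = 0
x = 34 or x = 2, giving (34, 0) and (2, 24).

(2, 24) and (34, 0)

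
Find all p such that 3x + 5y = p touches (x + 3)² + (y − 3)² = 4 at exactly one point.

The line touches the circle iff its distance from (−3, 3) is 2:
|3·(−3) + 5·3 − p| / √34 = 2
|p − (6)| = 2√34.

p = 6 ± 2√34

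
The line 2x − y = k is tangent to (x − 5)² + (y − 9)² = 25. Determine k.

k = 1 ± 5√5

Tangency holds when the distance from the centre (5, 9) to the line equals the radius 5:
|2·5 − 1·9 − k| / √5 = 5
|k − (1)| = 5√5.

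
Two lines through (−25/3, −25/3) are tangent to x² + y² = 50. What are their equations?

A line y − (−25/3) = m(x − (−25/3)) is tangent when its distance from (0, 0) is 5√2:
[m·(25/3) − (25/3)]² = 50(m² + 1)
7m² − 50m + 7 = 0, so m = 7 or m = 1/7.
Through (−25/3, −25/3) these give 7x − y = −50 and x − 7y = 50.

7x − y = −50 and x − 7y = 50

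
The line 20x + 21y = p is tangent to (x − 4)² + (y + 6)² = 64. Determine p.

Tangency holds when the distance from the centre (4, −6) to the line equals the radius 8:
|20·4 + 21·(−6) − p| / √841 = 8
|p − (−46)| = 8·29, so p = 186 or p = −278.

p = −278 or p = 186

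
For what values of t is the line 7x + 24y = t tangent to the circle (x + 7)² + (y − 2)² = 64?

Tangency holds when the distance from the centre (−7, 2) to the line equals the radius 8:
|7·(−7) + 24·2 − t| / √625 = 8
|t − (−1)| = 8·25, so t = 199 or t = −201.

t = −201 or t = 199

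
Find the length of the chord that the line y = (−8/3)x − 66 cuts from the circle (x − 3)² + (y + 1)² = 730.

2√73

The distance from (3, −1) to the line is 219/√73, and r² = 730.
Chord = 2√(r² − d²) = 2·√(73) = 2√73.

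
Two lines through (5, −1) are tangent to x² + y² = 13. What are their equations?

Write the tangent as mx − y + (−1 − m·(5)) = 0 and set its distance from the centre to √13:
[m·(−5) − (1)]² = 13(m² + 1)
6m² + 5m − 6 = 0, so m = 2/3 or m = −3/2.
Through (5, −1) these give 2x − 3y = 13 and 3x + 2y = 13.

2x − 3y = 13 and 3x + 2y = 13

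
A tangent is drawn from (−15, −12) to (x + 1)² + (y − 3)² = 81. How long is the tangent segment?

2√85

The centre is (−1, 3) and r = 9. The square of the distance from P to the centre is 196 + 225 = 421.
The tangent meets the radius at right angles, so tangent² = |PO|² − r² = 421 − 81 = 340.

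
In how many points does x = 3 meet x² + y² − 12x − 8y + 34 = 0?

2

d² = (1·6 + 0·4 − (3))² = 9; r² = 18.
Since d² < r², the line cuts the circle twice.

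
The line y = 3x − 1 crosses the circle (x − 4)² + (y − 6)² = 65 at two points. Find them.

Express y = 3x − 1 and substitute into the circle:
10x² − 50x = 0  ⟹  x² − 5x = 0
x = 5 or x = 0, giving (5, 14) and (0, −1).

(0, −1) and (5, 14)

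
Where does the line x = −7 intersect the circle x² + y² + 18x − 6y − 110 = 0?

The line gives x = −7. Substituting into the circle:
y² − 6y − 187 = 0
y = 17 or y = −11, giving (−7, 17) and (−7, −11).

(−7, −11) and (−7, 17)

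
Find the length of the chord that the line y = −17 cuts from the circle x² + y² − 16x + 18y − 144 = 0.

The distance from (8, −9) to the line is 8, and r² = 289.
Half the chord is √(r² − d²) = √(225), so the full chord is 30.

30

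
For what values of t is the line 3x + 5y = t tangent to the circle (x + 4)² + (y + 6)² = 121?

For a tangent, require d(centre, line) = r = 11.
|3·(−4) + 5·(−6) − t| / √34 = 11
|t − (−42)| = 11√34.

t = −42 ± 11√34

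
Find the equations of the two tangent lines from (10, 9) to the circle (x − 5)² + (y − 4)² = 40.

x + 3y = 37 and 3x + y = 39

Let a tangent through (10, 9) have slope m. Its distance from (5, 4) must equal 2√10:
(−5m − (−5))² = 40(m² + 1)
3m² + 10m + 3 = 0, so m = −1/3 or m = −3.
With m = −1/3: x + 3y = 37. With m = −3: 3x + y = 39.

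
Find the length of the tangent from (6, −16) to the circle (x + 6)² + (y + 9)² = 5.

2√47

Centre (−6, −9), r² = 5. |PO|² = (12)² + (−7)² = 193.
Power of the point: PT² = |PO|² − r² = 188, so PT = 2√47.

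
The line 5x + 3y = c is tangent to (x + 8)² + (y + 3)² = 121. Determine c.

c = −49 ± 11√34

The line touches the circle iff its distance from (−8, −3) is 11:
|5·(−8) + 3·(−3) − c| / √34 = 11
|c − (−49)| = 11√34.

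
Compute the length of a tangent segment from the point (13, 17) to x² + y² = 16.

With centre O = (0, 0), |OP|² = 458 and r² = 16.
Power of the point: PT² = |PO|² − r² = 442, so PT = √442.

√442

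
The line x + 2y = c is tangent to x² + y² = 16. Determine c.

c = ±4√5

Tangency holds when the distance from the centre (0, 0) to the line equals the radius 4:
|1·0 + 2·0 − c| / √5 = 4
|c| = 4√5.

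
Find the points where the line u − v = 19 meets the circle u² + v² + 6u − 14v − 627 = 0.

(0, −19) and (23, 4)

From the line, v = u − 19. Substituting:
2u² − 46u = 0  ⟹  u² − 23u = 0
u = 23 or u = 0, giving (23, 4) and (0, −19).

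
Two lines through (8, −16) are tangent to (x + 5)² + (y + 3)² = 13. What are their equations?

3x + 2y = −8 and 2x + 3y = −32

A line y − (−16) = m(x − (8)) is tangent when its distance from (−5, −3) is √13:
[m·(−13) − (13)]² = 13(m² + 1)
6m² + 13m + 6 = 0, so m = −3/2 or m = −2/3.
Through (8, −16) these give 3x + 2y = −8 and 2x + 3y = −32.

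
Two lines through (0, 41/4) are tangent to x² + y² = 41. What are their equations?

A line y − (41/4) = m(x − (0)) is tangent when its distance from (0, 0) is √41:
[m·(0) − (−41/4)]² = 41(m² + 1)
16m² − 25 = 0, so m = −5/4 or m = 5/4.
With m = −5/4: 5x + 4y = 41. With m = 5/4: 5x − 4y = −41.

5x + 4y = 41 and 5x − 4y = −41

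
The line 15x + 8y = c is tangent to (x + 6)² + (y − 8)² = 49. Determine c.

Tangency holds when the distance from the centre (−6, 8) to the line equals the radius 7:
|15·(−6) + 8·8 − c| / √289 = 7
|c − (−26)| = 7·17, so c = 93 or c = −145.

c = −145 or c = 93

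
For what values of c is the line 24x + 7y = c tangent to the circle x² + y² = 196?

c = −350 or c = 350

For a tangent, require d(centre, line) = r = 14.
|24·0 + 7·0 − c| / √625 = 14
|c| = 14·25, so c = 350 or c = −350.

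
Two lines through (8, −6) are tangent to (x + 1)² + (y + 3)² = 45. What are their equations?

Let a tangent through (8, −6) have slope m. Its distance from (−1, −3) must equal 3√5:
[m·(−9) − (3)]² = 45(m² + 1)
2m² + 3m − 2 = 0, so m = −2 or m = 1/2.
Through (8, −6) these give 2x + y = 10 and x − 2y = 20.

2x + y = 10 and x − 2y = 20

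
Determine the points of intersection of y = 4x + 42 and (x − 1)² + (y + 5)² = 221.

Express y = 4x + 42 and substitute into the circle:
17x² + 374x + 1989 = 0  ⟹  x² + 22x + 117 = 0
x = −9 or x = −13, giving (−9, 6) and (−13, −10).

(−13, −10) and (−9, 6)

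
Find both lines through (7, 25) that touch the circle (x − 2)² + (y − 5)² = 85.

A line y − (25) = m(x − (7)) is tangent when its distance from (2, 5) is √85:
[m·(−5) − (−20)]² = 85(m² + 1)
12m² + 40m − 63 = 0, so m = −9/2 or m = 7/6.
With m = −9/2: 9x + 2y = 113. With m = 7/6: 7x − 6y = −101.

9x + 2y = 113 and 7x − 6y = −101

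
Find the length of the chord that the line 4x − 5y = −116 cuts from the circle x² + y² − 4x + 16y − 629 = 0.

Substitute y = (116 + 4x)/5:
41x² + 1148x + 7011 = 0  ⟹  x² + 28x + 171 = 0
x = −9 or x = −19, giving (−9, 16) and (−19, 8).
|(−9, 16) − (−19, 8)| = √((10)² + (8)²) = 2√41.

2√41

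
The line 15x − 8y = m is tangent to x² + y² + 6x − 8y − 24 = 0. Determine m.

The line touches the circle iff its distance from (−3, 4) is 7:
|15·(−3) − 8·4 − m| / √289 = 7
|m − (−77)| = 7·17, so m = 42 or m = −196.

m = −196 or m = 42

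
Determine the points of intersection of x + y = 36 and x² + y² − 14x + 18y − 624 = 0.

(22, 14) and (30, 6)

Substitute y = −x + 36:
2x² − 104x + 1320 = 0  ⟹  x² − 52x + 660 = 0
x = 30 or x = 22, giving (30, 6) and (22, 14).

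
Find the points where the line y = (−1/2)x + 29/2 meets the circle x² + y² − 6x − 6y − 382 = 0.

(−9, 19) and (23, 3)

Substitute y = (29 − x)/2:
5x² − 70x − 1035 = 0  ⟹  x² − 14x − 207 = 0
x = 23 or x = −9, giving (23, 3) and (−9, 19).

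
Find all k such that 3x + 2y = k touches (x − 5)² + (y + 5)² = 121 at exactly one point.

For a tangent, require d(centre, line) = r = 11.
|3·5 + 2·(−5) − k| / √13 = 11
|k − (5)| = 11√13.

k = 5 ± 11√13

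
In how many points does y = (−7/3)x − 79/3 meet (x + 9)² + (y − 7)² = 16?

0

Centre (−9, 7), r² = 16. Distance² from centre to line = (37)²/58 = 1369/58.
Since d² > r², the line lies outside the circle.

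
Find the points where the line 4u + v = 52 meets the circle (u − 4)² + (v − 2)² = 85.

Substitute v = −4u + 52:
17u² − 408u + 2431 = 0  ⟹  u² − 24u + 143 = 0
u = 13 or u = 11, giving (13, 0) and (11, 8).

(11, 8) and (13, 0)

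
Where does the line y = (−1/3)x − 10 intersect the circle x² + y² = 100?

(−6, −8) and (0, −10)

Substitute y = (−30 − x)/3:
10x² + 60x = 0  ⟹  x² + 6x = 0
x = 0 or x = −6, giving (0, −10) and (−6, −8).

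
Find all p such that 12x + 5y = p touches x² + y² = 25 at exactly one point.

p = −65 or p = 65

The line touches the circle iff its distance from (0, 0) is 5:
|12·0 + 5·0 − p| / √169 = 5
|p| = 5·13, so p = 65 or p = −65.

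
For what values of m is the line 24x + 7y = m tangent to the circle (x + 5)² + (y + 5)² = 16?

The line touches the circle iff its distance from (−5, −5) is 4:
|24·(−5) + 7·(−5) − m| / √625 = 4
|m − (−155)| = 4·25, so m = −55 or m = −255.

m = −255 or m = −55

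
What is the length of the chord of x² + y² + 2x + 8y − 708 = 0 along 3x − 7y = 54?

Centre (−1, −4), r² = 725. Perpendicular distance d from centre to line = |−29| / √58 = 29/√58.
Half the chord is √(r² − d²) = √(1421/2), so the full chord is 7√58.

7√58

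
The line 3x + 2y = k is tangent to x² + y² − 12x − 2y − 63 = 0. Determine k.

The line touches the circle iff its distance from (6, 1) is 10:
|3·6 + 2·1 − k| / √13 = 10
|k − (20)| = 10√13.

k = 20 ± 10√13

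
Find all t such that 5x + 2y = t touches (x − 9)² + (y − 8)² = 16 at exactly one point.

For a tangent, require d(centre, line) = r = 4.
|5·9 + 2·8 − t| / √29 = 4
|t − (61)| = 4√29.

t = 61 ± 4√29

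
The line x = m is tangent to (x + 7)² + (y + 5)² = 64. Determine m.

m = −15 or m = 1

Tangency holds when the distance from the centre (−7, −5) to the line equals the radius 8:
|1·(−7) + 0·(−5) − m| / √1 = 8
|m − (−7)| = 8, so m = 1 or m = −15.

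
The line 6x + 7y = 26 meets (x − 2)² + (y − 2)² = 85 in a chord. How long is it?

2√85

The distance from (2, 2) to the line is 0/√85, and r² = 85.
Half the chord is √(r² − d²) = √(85), so the full chord is 2√85.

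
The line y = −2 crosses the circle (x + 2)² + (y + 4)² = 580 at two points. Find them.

From the line, y = −2. Substituting:
x² + 4x − 572 = 0
x = 22 or x = −26, giving (22, −2) and (−26, −2).

(−26, −2) and (22, −2)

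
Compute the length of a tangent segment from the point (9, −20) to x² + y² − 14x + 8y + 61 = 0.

16

The centre is (7, −4) and r = 2. The square of the distance from P to the centre is 4 + 256 = 260.
By the tangent–radius right angle, tangent length = √(|PO|² − r²) = √256 = 16.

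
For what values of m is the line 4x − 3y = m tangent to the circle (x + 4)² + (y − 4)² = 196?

For a tangent, require d(centre, line) = r = 14.
|4·(−4) − 3·4 − m| / √25 = 14
|m − (−28)| = 14·5, so m = 42 or m = −98.

m = −98 or m = 42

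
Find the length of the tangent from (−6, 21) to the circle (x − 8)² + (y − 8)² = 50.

3√35

Centre (8, 8), r² = 50. |PO|² = (−14)² + (13)² = 365.
By the tangent–radius right angle, tangent length = √(|PO|² − r²) = √315 = 3√35.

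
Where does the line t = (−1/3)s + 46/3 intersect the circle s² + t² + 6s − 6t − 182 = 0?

From the line, t = (46 − s)/3. Substituting:
10s² − 20s − 350 = 0  ⟹  s² − 2s − 35 = 0
s = 7 or s = −5, giving (7, 13) and (−5, 17).

(−5, 17) and (7, 13)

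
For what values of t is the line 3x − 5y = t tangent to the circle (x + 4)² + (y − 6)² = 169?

t = −42 ± 13√34

Tangency holds when the distance from the centre (−4, 6) to the line equals the radius 13:
|3·(−4) − 5·6 − t| / √34 = 13
|t − (−42)| = 13√34.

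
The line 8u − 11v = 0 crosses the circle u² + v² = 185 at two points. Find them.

(−11, −8) and (11, 8)

Express v = (8u)/11 and substitute into the circle:
185u² − 22385 = 0  ⟹  u² − 121 = 0
u = 11 or u = −11, giving (11, 8) and (−11, −8).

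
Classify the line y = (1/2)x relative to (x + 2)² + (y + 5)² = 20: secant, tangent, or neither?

secant

Substituting the line into the circle gives 5x² + 36x + 36 = 0.
Δ = 1296 − 720 = 576.
Two real roots: the line is a secant.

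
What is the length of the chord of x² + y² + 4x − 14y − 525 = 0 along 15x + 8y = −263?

The distance from (−2, 7) to the line is 289/√289, and r² = 578.
Chord = 2√(r² − d²) = 2·√(289) = 34.

34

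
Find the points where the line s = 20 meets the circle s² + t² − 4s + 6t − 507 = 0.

The line gives s = 20. Substituting into the circle:
t² + 6t − 187 = 0
t = 11 or t = −17, giving (20, 11) and (20, −17).

(20, −17) and (20, 11)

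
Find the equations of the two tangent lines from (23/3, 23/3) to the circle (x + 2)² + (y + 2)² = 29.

Write the tangent as mx − y + (23/3 − m·(23/3)) = 0 and set its distance from the centre to √29:
[m·(−29/3) − (−29/3)]² = 29(m² + 1)
10m² − 29m + 10 = 0, so m = 2/5 or m = 5/2.
Through (23/3, 23/3) these give 2x − 5y = −23 and 5x − 2y = 23.

2x − 5y = −23 and 5x − 2y = 23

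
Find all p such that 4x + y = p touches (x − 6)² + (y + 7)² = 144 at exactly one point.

p = 17 ± 12√17

Tangency holds when the distance from the centre (6, −7) to the line equals the radius 12:
|4·6 + 1·(−7) − p| / √17 = 12
|p − (17)| = 12√17.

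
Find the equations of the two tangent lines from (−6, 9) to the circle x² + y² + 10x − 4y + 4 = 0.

3x + 4y = 18 and 4x − 3y = −51

Write the tangent as mx − y + (9 − m·(−6)) = 0 and set its distance from the centre to 5:
[m·(1) − (−7)]² = 25(m² + 1)
12m² − 7m − 12 = 0, so m = −3/4 or m = 4/3.
With m = −3/4: 3x + 4y = 18. With m = 4/3: 4x − 3y = −51.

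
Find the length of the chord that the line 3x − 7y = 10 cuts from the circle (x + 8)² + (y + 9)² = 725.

From the line, y = (−10 + 3x)/7. Substituting:
58x² + 1102x − 29580 = 0  ⟹  x² + 19x − 510 = 0
x = 15 or x = −34, giving (15, 5) and (−34, −16).
Chord length = distance between (15, 5) and (−34, −16) = √2842 = 7√58.

7√58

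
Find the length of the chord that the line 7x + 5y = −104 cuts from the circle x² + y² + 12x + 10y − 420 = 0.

5√74

The distance from (−6, −5) to the line is 37/√74, and r² = 481.
Chord = 2√(r² − d²) = 2·√(925/2) = 5√74.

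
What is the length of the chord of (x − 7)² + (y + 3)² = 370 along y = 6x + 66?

Centre (7, −3), r² = 370. Perpendicular distance d from centre to line = |111| / √37 = 111/√37.
Half the chord is √(r² − d²) = √(37), so the full chord is 2√37.

2√37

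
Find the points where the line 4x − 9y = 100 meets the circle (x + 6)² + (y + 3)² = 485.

Express y = (−100 + 4x)/9 and substitute into the circle:
97x² + 388x − 31040 = 0  ⟹  x² + 4x − 320 = 0
x = 16 or x = −20, giving (16, −4) and (−20, −20).

(−20, −20) and (16, −4)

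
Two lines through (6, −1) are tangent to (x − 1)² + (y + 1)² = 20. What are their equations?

Write the tangent as mx − y + (−1 − m·(6)) = 0 and set its distance from the centre to 2√5:
(−5m − (0))² = 20(m² + 1)
m² − 4 = 0, so m = 2 or m = −2.
Through (6, −1) these give 2x − y = 13 and 2x + y = 11.

2x − y = 13 and 2x + y = 11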